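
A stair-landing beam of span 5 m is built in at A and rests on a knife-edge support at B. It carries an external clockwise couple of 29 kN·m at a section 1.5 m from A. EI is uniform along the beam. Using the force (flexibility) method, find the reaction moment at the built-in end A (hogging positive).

M_A = 6.815 kN·m

Release the roller at B. Primary structure: cantilever fixed at A.
Primary-structure tip deflection at B by superposition:
  clockwise couple 29 at a = 1.5: M₀a(2L − a)/(2EI) = 184.9/EI
Flexibility coefficient — unit upward force at B: δ_{BB} = L³/(3EI) = 41.67/EI.
The prop prevents deflection at B: R_B = δ_0/δ_{BB} = 184.9/41.67 = 4.437 kN.
Moment equilibrium about A: M_A = Σ(load moments about A) − R_B·L = 29 − 4.437×5 = 6.815 kN·m.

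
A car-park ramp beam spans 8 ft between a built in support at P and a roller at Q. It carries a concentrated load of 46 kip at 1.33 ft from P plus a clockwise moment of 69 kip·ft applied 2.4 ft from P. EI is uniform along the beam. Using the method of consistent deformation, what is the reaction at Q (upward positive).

Choose R_Q as the redundant. The primary structure is the cantilever fixed at P.
Deflection at Q on the released cantilever, summing each load's contribution:
  point load 46 at a = 1.33: Pa²(3L − a)/(6EI) = 307.4/EI
  clockwise couple 69 at a = 2.4: M₀a(2L − a)/(2EI) = 1126/EI
  δ_0 = 1434/EI
Flexibility coefficient — unit upward force at Q: δ_{QQ} = L³/(3EI) = 170.7/EI.
The prop prevents deflection at Q: R_Q = δ_0/δ_{QQ} = 1434/170.7 = 8.4 kip.

R_Q = 8.4 kip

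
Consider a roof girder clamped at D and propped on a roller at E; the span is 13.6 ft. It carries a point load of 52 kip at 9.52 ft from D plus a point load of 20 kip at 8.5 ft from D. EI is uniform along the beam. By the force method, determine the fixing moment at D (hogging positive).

M_D = 140.4 kip·ft

Remove the prop at E; the released (primary) structure is a cantilever built in at D.
Primary-structure tip deflection at E by superposition:
  point load 52 at a = 9.52: Pa²(3L − a)/(6EI) = 24569/EI
  point load 20 at a = 8.5: Pa²(3L − a)/(6EI) = 7779/EI
  δ_0 = 32348/EI
Flexibility coefficient — unit upward force at E: δ_{EE} = L³/(3EI) = 838.5/EI.
The prop prevents deflection at E: R_E = δ_0/δ_{EE} = 32348/838.5 = 38.58 kip.
Moment equilibrium about D: M_D = Σ(load moments about D) − R_E·L = 665 − 38.58×13.6 = 140.4 kip·ft.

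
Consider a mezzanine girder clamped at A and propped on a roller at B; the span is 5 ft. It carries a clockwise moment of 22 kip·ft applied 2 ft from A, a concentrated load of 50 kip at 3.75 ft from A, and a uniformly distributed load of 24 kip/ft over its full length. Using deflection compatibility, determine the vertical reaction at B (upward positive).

R_B = 80.86 kip

Take the reaction at B as the redundant and release it; the primary structure is a cantilever fixed at A.
Deflection at B on the released cantilever, summing each load's contribution:
  clockwise couple 22 at a = 2: M₀a(2L − a)/(2EI) = 176/EI
  point load 50 at a = 3.75: Pa²(3L − a)/(6EI) = 1318/EI
  UDL 24: wL⁴/(8EI) = 1875/EI
  δ_0 = 3369/EI
Flexibility coefficient — unit upward force at B: δ_{BB} = L³/(3EI) = 41.67/EI.
Compatibility at B: δ_0 − R_B·δ_{BB} = 0, so R_B = 3369/41.67 = 80.86 kip.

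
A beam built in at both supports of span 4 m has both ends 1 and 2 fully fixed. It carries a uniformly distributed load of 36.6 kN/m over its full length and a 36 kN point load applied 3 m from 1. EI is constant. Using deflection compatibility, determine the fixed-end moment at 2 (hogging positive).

M_2 = 69.05 kN·m

Release both end moments; the primary structure is a simply-supported span 12 with redundants M_1 and M_2.
Simple-span end rotations at 1 and 2 under the given loads:
  at 1: UDL 36.6: wL³/(24EI) = 97.6/EI
  at 2: UDL 36.6: wL³/(24EI) = 97.6/EI
  at 1: point load 36 at a = 3: Pab(L + b)/(6LEI) = 22.5/EI
  at 2: point load 36 at a = 3: Pab(L + a)/(6LEI) = 31.5/EI
  θ_10 = 120.1/EI,  θ_20 = 129.1/EI
Flexibility coefficients: a unit moment at one end gives L/(3EI) there and L/(6EI) at the far end, so f₁₁ = f₂₂ = 1.333/EI and f₁₂ = f₂₁ = 0.6667/EI.
Compatibility — zero rotation at each built-in end:
  1.333 M_1 + 0.6667 M_2 = 120.1
  0.6667 M_1 + 1.333 M_2 = 129.1
Solving the pair gives M_1 = 55.55 kN·m and M_2 = 69.05 kN·m (hogging).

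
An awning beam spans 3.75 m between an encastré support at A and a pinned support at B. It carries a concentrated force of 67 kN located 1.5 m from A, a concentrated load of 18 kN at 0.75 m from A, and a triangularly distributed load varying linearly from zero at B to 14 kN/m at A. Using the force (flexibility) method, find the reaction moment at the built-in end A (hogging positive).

Remove the prop at B; the released (primary) structure is a cantilever built in at A.
Downward deflection at the released point B due to the loads:
  point load 67 at a = 1.5: Pa²(3L − a)/(6EI) = 245/EI
  point load 18 at a = 0.75: Pa²(3L − a)/(6EI) = 17.72/EI
  triangular load, peak 14 at the fixed end: w₀L⁴/(30EI) = 92.29/EI
  δ_0 = 355/EI
Tip deflection under a unit load at B: L³/(3EI) = 17.58/EI.
The prop prevents deflection at B: R_B = δ_0/δ_{BB} = 355/17.58 = 20.19 kN.
Moment equilibrium about A: M_A = Σ(load moments about A) − R_B·L = 146.8 − 20.19×3.75 = 71.08 kN·m.

M_A = 71.08 kN·m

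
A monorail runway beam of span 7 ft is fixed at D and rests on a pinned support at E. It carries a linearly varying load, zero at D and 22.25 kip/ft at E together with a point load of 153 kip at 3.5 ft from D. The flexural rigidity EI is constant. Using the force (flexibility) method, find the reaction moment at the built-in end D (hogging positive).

M_D = 264.4 kip·ft

Take the reaction at E as the redundant and release it; the primary structure is a cantilever fixed at D.
Deflection at E on the released cantilever, summing each load's contribution:
  triangular load, peak 22.25 at the free end: 11w₀L⁴/(120EI) = 4897/EI
  point load 153 at a = 3.5: Pa²(3L − a)/(6EI) = 5467/EI
  δ_0 = 10364/EI
Tip deflection under a unit load at E: L³/(3EI) = 114.3/EI.
Compatibility at E: δ_0 − R_E·δ_{EE} = 0, so R_E = 10364/114.3 = 90.64 kip.
Moment equilibrium about D: M_D = Σ(load moments about D) − R_E·L = 898.9 − 90.64×7 = 264.4 kip·ft.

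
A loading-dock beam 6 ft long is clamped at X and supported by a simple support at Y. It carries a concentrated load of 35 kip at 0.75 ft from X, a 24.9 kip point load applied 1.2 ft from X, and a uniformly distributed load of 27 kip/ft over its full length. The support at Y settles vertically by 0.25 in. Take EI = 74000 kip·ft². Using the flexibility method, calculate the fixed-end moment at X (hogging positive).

Choose R_Y as the redundant. The primary structure is the cantilever fixed at X.
Downward deflection at the released point Y due to the loads:
  point load 35 at a = 0.75: Pa²(3L − a)/(6EI) = 56.6/EI
  point load 24.9 at a = 1.2: Pa²(3L − a)/(6EI) = 100.4/EI
  UDL 27: wL⁴/(8EI) = 4374/EI
  δ_0 = 4531/EI
Tip deflection under a unit load at Y: L³/(3EI) = 72/EI.
With EI = 74000 kip·ft²: δ_0 = 0.06123 ft and δ_{YY} = 0.000973 ft/kip.
Compatibility — the beam at Y must follow the support down by 0.02083 ft: δ_0 − R_Y·δ_{YY} = 0.02083, so R_Y = (0.06123 − 0.02083)/0.000973 = 41.52 kip.
Moment equilibrium about X: M_X = Σ(load moments about X) − R_Y·L = 542.1 − 41.52×6 = 293 kip·ft.

M_X = 293 kip·ft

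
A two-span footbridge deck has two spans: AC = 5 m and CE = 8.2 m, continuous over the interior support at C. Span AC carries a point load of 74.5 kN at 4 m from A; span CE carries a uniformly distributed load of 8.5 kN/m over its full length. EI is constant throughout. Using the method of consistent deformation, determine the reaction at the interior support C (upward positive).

R_C = 115.3 kN

Release continuity at C by inserting a hinge; the redundant is the internal moment M_C. The primary structure is two simply-supported spans AC and CE.
Rotations at C on the released spans (each span's end-slope, ×1/EI):
  span AC: point load 74.5 at a = 4: Pab(L + a)/(6LEI) = 89.4/EI
  span CE: UDL 8.5: wL³/(24EI) = 195.3/EI
  relative rotation θ_0 = (89.4 + 195.3)/EI = 284.7/EI
A unit hogging moment at C produces rotation L₁/(3EI) + L₂/(3EI) = 4.4/EI.
Slope continuity at C: θ_0 = M_C·4.4/EI, so M_C = 284.7/4.4 = 64.7 kN·m (hogging).
Span AC, ΣM about A with M_C applied at C: R_C^{AC}·5 = 298 + 64.7, so R_C^{AC} = 72.54 kN and R_A = 74.5 − 72.54 = 1.96 kN.
Span CE, ΣM about E: R_C^{CE}·8.2 = 285.8 + 64.7, so R_C^{CE} = 42.74 kN and R_E = 69.7 − 42.74 = 26.96 kN.
R_C = 72.54 + 42.74 = 115.3 kN.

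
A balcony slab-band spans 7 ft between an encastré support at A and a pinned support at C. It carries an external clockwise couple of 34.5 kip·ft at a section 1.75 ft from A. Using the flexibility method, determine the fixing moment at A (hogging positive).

Choose R_C as the redundant. The primary structure is the cantilever fixed at A.
Deflection at C on the released cantilever, summing each load's contribution:
  clockwise couple 34.5 at a = 1.75: M₀a(2L − a)/(2EI) = 369.8/EI
Flexibility coefficient — unit upward force at C: δ_{CC} = L³/(3EI) = 114.3/EI.
Compatibility at C: δ_0 − R_C·δ_{CC} = 0, so R_C = 369.8/114.3 = 3.234 kip.
Moment equilibrium about A: M_A = Σ(load moments about A) − R_C·L = 34.5 − 3.234×7 = 11.86 kip·ft.

M_A = 11.86 kip·ft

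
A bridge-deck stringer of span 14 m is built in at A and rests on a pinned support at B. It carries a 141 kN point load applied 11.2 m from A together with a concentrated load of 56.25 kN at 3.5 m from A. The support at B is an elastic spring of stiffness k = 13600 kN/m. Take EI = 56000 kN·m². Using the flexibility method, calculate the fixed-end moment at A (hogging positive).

M_A = 325.2 kN·m

Remove the prop at B; the released (primary) structure is a cantilever built in at A.
Free-end deflection of the primary structure under the applied loading (downward +):
  point load 141 at a = 11.2: Pa²(3L − a)/(6EI) = 90793/EI
  point load 56.25 at a = 3.5: Pa²(3L − a)/(6EI) = 4421/EI
  δ_0 = 95215/EI
Tip deflection under a unit load at B: L³/(3EI) = 914.7/EI.
With EI = 56000 kN·m²: δ_0 = 1.7003 m and δ_{BB} = 0.016333 m/kN.
Compatibility — the spring shortens by R_B/k under the reaction it provides: δ_0 − R_B·δ_{BB} = R_B/k. With 1/k = 0.000074 m/kN, R_B = δ_0 / (δ_{BB} + 1/k) = 1.7003 / (0.016333 + 0.000074) = 103.6 kN.
Moment equilibrium about A: M_A = Σ(load moments about A) − R_B·L = 1776 − 103.6×14 = 325.2 kN·m.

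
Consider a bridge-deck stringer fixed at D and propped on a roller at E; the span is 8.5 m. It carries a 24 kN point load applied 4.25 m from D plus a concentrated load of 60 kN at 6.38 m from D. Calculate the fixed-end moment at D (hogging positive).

Release the roller at E. Primary structure: cantilever fixed at D.
Deflection at E on the released cantilever, summing each load's contribution:
  point load 24 at a = 4.25: Pa²(3L − a)/(6EI) = 1535/EI
  point load 60 at a = 6.38: Pa²(3L − a)/(6EI) = 7783/EI
  δ_0 = 9318/EI
Flexibility coefficient — unit upward force at E: δ_{EE} = L³/(3EI) = 204.7/EI.
Compatibility at E: δ_0 − R_E·δ_{EE} = 0, so R_E = 9318/204.7 = 45.52 kN.
Moment equilibrium about D: M_D = Σ(load moments about D) − R_E·L = 484.8 − 45.52×8.5 = 97.89 kN·m.

M_D = 97.89 kN·m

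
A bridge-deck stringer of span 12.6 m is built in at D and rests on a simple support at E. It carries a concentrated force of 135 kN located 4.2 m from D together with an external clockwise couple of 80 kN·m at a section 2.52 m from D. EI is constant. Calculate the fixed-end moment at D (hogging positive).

M_D = 351.8 kN·m

Release the roller at E. Primary structure: cantilever fixed at D.
Deflection at E on the released cantilever, summing each load's contribution:
  point load 135 at a = 4.2: Pa²(3L − a)/(6EI) = 13336/EI
  clockwise couple 80 at a = 2.52: M₀a(2L − a)/(2EI) = 2286/EI
  δ_0 = 15622/EI
Tip deflection under a unit load at E: L³/(3EI) = 666.8/EI.
The prop prevents deflection at E: R_E = δ_0/δ_{EE} = 15622/666.8 = 23.43 kN.
Moment equilibrium about D: M_D = Σ(load moments about D) − R_E·L = 647 − 23.43×12.6 = 351.8 kN·m.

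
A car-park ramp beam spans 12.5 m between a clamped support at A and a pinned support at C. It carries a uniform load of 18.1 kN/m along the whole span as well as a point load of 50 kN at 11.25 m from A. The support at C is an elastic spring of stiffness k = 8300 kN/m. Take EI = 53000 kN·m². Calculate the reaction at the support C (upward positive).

Release the roller at C. Primary structure: cantilever fixed at A.
Downward deflection at the released point C due to the loads:
  UDL 18.1: wL⁴/(8EI) = 55237/EI
  point load 50 at a = 11.25: Pa²(3L − a)/(6EI) = 27686/EI
  δ_0 = 82922/EI
Flexibility coefficient — unit upward force at C: δ_{CC} = L³/(3EI) = 651/EI.
With EI = 53000 kN·m²: δ_0 = 1.5646 m and δ_{CC} = 0.012284 m/kN.
Compatibility — the spring shortens by R_C/k under the reaction it provides: δ_0 − R_C·δ_{CC} = R_C/k. With 1/k = 0.00012 m/kN, R_C = δ_0 / (δ_{CC} + 1/k) = 1.5646 / (0.012284 + 0.00012) = 126.1 kN.

R_C = 126.1 kN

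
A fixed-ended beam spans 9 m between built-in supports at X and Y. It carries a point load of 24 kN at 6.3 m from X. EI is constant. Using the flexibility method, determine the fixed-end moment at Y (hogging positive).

Take the two fixed-end moments M_X, M_Y as redundants; the released structure is the simple span XY.
End rotations of the released simple span under the applied load (×1/EI):
  at X: point load 24 at a = 6.3: Pab(L + b)/(6LEI) = 88.45/EI
  at Y: point load 24 at a = 6.3: Pab(L + a)/(6LEI) = 115.7/EI
  θ_X0 = 88.45/EI,  θ_Y0 = 115.7/EI
Flexibility coefficients: a unit moment at one end gives L/(3EI) there and L/(6EI) at the far end, so f₁₁ = f₂₂ = 3/EI and f₁₂ = f₂₁ = 1.5/EI.
Compatibility — zero rotation at each built-in end:
  3 M_X + 1.5 M_Y = 88.45
  1.5 M_X + 3 M_Y = 115.7
Solving the pair gives M_X = 13.61 kN·m and M_Y = 31.75 kN·m (hogging).

M_Y = 31.75 kN·m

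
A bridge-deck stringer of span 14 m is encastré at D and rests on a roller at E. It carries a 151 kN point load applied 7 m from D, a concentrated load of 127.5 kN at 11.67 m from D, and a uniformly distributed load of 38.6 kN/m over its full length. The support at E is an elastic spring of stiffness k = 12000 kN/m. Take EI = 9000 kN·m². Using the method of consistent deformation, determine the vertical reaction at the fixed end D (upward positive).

R_D = 473.4 kN

Remove the prop at E; the released (primary) structure is a cantilever built in at D.
Downward deflection at the released point E due to the loads:
  point load 151 at a = 7: Pa²(3L − a)/(6EI) = 43161/EI
  point load 127.5 at a = 11.67: Pa²(3L − a)/(6EI) = 87775/EI
  UDL 38.6: wL⁴/(8EI) = 185357/EI
  δ_0 = 316293/EI
Flexibility coefficient — unit upward force at E: δ_{EE} = L³/(3EI) = 914.7/EI.
With EI = 9000 kN·m²: δ_0 = 35.144 m and δ_{EE} = 0.10163 m/kN.
Compatibility — the spring shortens by R_E/k under the reaction it provides: δ_0 − R_E·δ_{EE} = R_E/k. With 1/k = 0.000083 m/kN, R_E = δ_0 / (δ_{EE} + 1/k) = 35.144 / (0.10163 + 0.000083) = 345.5 kN.
Vertical equilibrium: R_D = ΣP − R_E = 818.9 − 345.5 = 473.4 kN.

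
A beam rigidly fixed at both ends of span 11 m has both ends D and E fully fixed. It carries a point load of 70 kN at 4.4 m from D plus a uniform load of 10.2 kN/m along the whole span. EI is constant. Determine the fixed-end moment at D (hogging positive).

M_D = 213.7 kN·m

Release both end moments; the primary structure is a simply-supported span DE with redundants M_D and M_E.
Simple-span end rotations at D and E under the given loads:
  at D: point load 70 at a = 4.4: Pab(L + b)/(6LEI) = 542.1/EI
  at E: point load 70 at a = 4.4: Pab(L + a)/(6LEI) = 474.3/EI
  at D: UDL 10.2: wL³/(24EI) = 565.7/EI
  at E: UDL 10.2: wL³/(24EI) = 565.7/EI
  θ_D0 = 1108/EI,  θ_E0 = 1040/EI
Flexibility coefficients: a unit moment at one end gives L/(3EI) there and L/(6EI) at the far end, so f₁₁ = f₂₂ = 3.667/EI and f₁₂ = f₂₁ = 1.833/EI.
Compatibility — zero rotation at each built-in end:
  3.667 M_D + 1.833 M_E = 1108
  1.833 M_D + 3.667 M_E = 1040
Solving the pair gives M_D = 213.7 kN·m and M_E = 176.8 kN·m (hogging).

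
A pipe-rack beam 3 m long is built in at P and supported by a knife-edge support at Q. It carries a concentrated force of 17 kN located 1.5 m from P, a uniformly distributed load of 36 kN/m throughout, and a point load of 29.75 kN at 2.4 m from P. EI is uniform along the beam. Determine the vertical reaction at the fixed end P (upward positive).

Choose R_Q as the redundant. The primary structure is the cantilever fixed at P.
Primary-structure tip deflection at Q by superposition:
  point load 17 at a = 1.5: Pa²(3L − a)/(6EI) = 47.81/EI
  UDL 36: wL⁴/(8EI) = 364.5/EI
  point load 29.75 at a = 2.4: Pa²(3L − a)/(6EI) = 188.5/EI
  δ_0 = 600.8/EI
Flexibility coefficient — unit upward force at Q: δ_{QQ} = L³/(3EI) = 9/EI.
The prop prevents deflection at Q: R_Q = δ_0/δ_{QQ} = 600.8/9 = 66.76 kN.
Vertical equilibrium: R_P = ΣP − R_Q = 154.8 − 66.76 = 87.99 kN.

R_P = 87.99 kN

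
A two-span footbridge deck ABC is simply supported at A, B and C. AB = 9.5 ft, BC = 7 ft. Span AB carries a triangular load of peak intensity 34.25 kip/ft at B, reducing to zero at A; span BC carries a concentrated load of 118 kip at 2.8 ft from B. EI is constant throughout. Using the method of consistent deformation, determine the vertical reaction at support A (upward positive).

R_A = 34.66 kip

Release continuity at B by inserting a hinge; the redundant is the internal moment M_B. The primary structure is two simply-supported spans AB and BC.
Discontinuity in slope at B on the released structure — sum the simple-span end rotations:
  span AB: triangular load, peak 34.25: w₀L³/(45EI) = 652.6/EI
  span BC: point load 118 at a = 2.8: Pab(L + b)/(6LEI) = 370/EI
  relative rotation θ_0 = (652.6 + 370)/EI = 1023/EI
A unit hogging moment at B produces rotation L₁/(3EI) + L₂/(3EI) = 5.5/EI.
Slope continuity at B: θ_0 = M_B·5.5/EI, so M_B = 1023/5.5 = 185.9 kip·ft (hogging).
Span AB, ΣM about A with M_B applied at B: R_B^{AB}·9.5 = 1030 + 185.9, so R_B^{AB} = 128 kip and R_A = 162.7 − 128 = 34.66 kip.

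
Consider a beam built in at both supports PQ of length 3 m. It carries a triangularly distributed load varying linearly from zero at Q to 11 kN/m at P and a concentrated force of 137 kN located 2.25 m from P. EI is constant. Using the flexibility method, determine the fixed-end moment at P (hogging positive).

Release both end moments; the primary structure is a simply-supported span PQ with redundants M_P and M_Q.
End rotations of the released simple span under the applied load (×1/EI):
  at P: triangular load, peak 11: w₀L³/(45EI) = 6.6/EI
  at Q: triangular load, peak 11: 7w₀L³/(360EI) = 5.775/EI
  at P: point load 137 at a = 2.25: Pab(L + b)/(6LEI) = 48.16/EI
  at Q: point load 137 at a = 2.25: Pab(L + a)/(6LEI) = 67.43/EI
  θ_P0 = 54.76/EI,  θ_Q0 = 73.2/EI
Flexibility coefficients: a unit moment at one end gives L/(3EI) there and L/(6EI) at the far end, so f₁₁ = f₂₂ = 1/EI and f₁₂ = f₂₁ = 0.5/EI.
Compatibility — zero rotation at each built-in end:
  1 M_P + 0.5 M_Q = 54.76
  0.5 M_P + 1 M_Q = 73.2
Solving the pair gives M_P = 24.22 kN·m and M_Q = 61.1 kN·m (hogging).

M_P = 24.22 kN·m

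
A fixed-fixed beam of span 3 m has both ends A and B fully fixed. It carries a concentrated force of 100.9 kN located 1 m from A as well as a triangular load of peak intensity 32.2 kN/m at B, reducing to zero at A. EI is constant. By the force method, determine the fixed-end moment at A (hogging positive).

Release both end moments; the primary structure is a simply-supported span AB with redundants M_A and M_B.
End rotations of the released simple span under the applied load (×1/EI):
  at A: point load 100.9 at a = 1: Pab(L + b)/(6LEI) = 56.06/EI
  at B: point load 100.9 at a = 1: Pab(L + a)/(6LEI) = 44.84/EI
  at A: triangular load, peak 32.2: 7w₀L³/(360EI) = 16.91/EI
  at B: triangular load, peak 32.2: w₀L³/(45EI) = 19.32/EI
  θ_A0 = 72.96/EI,  θ_B0 = 64.16/EI
Flexibility coefficients: a unit moment at one end gives L/(3EI) there and L/(6EI) at the far end, so f₁₁ = f₂₂ = 1/EI and f₁₂ = f₂₁ = 0.5/EI.
Compatibility — zero rotation at each built-in end:
  1 M_A + 0.5 M_B = 72.96
  0.5 M_A + 1 M_B = 64.16
Solving the pair gives M_A = 54.5 kN·m and M_B = 36.91 kN·m (hogging).

M_A = 54.5 kN·m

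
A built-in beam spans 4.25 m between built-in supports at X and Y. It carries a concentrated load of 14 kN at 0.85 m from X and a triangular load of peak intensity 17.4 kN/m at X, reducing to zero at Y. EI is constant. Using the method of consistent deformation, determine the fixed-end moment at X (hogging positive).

M_X = 23.33 kN·m

Take the two fixed-end moments M_X, M_Y as redundants; the released structure is the simple span XY.
On the primary (simply-supported) span, the end slopes from the loading are:
  at X: point load 14 at a = 0.85: Pab(L + b)/(6LEI) = 12.14/EI
  at Y: point load 14 at a = 0.85: Pab(L + a)/(6LEI) = 8.092/EI
  at X: triangular load, peak 17.4: w₀L³/(45EI) = 29.68/EI
  at Y: triangular load, peak 17.4: 7w₀L³/(360EI) = 25.97/EI
  θ_X0 = 41.82/EI,  θ_Y0 = 34.06/EI
Flexibility coefficients: a unit moment at one end gives L/(3EI) there and L/(6EI) at the far end, so f₁₁ = f₂₂ = 1.417/EI and f₁₂ = f₂₁ = 0.7083/EI.
Compatibility — zero rotation at each built-in end:
  1.417 M_X + 0.7083 M_Y = 41.82
  0.7083 M_X + 1.417 M_Y = 34.06
Solving the pair gives M_X = 23.33 kN·m and M_Y = 12.38 kN·m (hogging).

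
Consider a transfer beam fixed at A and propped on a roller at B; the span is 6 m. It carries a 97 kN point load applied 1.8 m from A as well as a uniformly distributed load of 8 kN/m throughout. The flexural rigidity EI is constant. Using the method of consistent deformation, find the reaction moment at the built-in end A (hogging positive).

M_A = 139.9 kN·m

Remove the prop at B; the released (primary) structure is a cantilever built in at A.
Deflection at B on the released cantilever, summing each load's contribution:
  point load 97 at a = 1.8: Pa²(3L − a)/(6EI) = 848.6/EI
  UDL 8: wL⁴/(8EI) = 1296/EI
  δ_0 = 2145/EI
Flexibility coefficient — unit upward force at B: δ_{BB} = L³/(3EI) = 72/EI.
The prop prevents deflection at B: R_B = δ_0/δ_{BB} = 2145/72 = 29.79 kN.
Moment equilibrium about A: M_A = Σ(load moments about A) − R_B·L = 318.6 − 29.79×6 = 139.9 kN·m.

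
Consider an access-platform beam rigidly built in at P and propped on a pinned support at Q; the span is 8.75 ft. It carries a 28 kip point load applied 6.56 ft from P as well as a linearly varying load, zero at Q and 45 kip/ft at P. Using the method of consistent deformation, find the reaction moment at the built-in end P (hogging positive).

M_P = 258.4 kip·ft

Remove the prop at Q; the released (primary) structure is a cantilever built in at P.
Primary-structure tip deflection at Q by superposition:
  point load 28 at a = 6.56: Pa²(3L − a)/(6EI) = 3954/EI
  triangular load, peak 45 at the fixed end: w₀L⁴/(30EI) = 8793/EI
  δ_0 = 12747/EI
Flexibility coefficient — unit upward force at Q: δ_{QQ} = L³/(3EI) = 223.3/EI.
The prop prevents deflection at Q: R_Q = δ_0/δ_{QQ} = 12747/223.3 = 57.08 kip.
Moment equilibrium about P: M_P = Σ(load moments about P) − R_Q·L = 757.9 − 57.08×8.75 = 258.4 kip·ft.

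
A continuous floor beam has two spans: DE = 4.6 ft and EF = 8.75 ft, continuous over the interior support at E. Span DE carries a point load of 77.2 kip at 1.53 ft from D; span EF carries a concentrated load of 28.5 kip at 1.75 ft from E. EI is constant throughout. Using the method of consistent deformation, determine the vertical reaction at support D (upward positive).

Take M_E as the redundant. Released structure: two simple spans DE and EF with a hinge at E.
End slopes at the hinge E, treating each span as simply supported:
  span DE: point load 77.2 at a = 1.53: Pab(L + a)/(6LEI) = 80.54/EI
  span EF: point load 28.5 at a = 1.75: Pab(L + b)/(6LEI) = 104.7/EI
  relative rotation θ_0 = (80.54 + 104.7)/EI = 185.3/EI
A unit hogging moment at E produces rotation L₁/(3EI) + L₂/(3EI) = 4.45/EI.
Slope continuity at E: θ_0 = M_E·4.45/EI, so M_E = 185.3/4.45 = 41.63 kip·ft (hogging).
Span DE, ΣM about D with M_E applied at E: R_E^{DE}·4.6 = 118.1 + 41.63, so R_E^{DE} = 34.73 kip and R_D = 77.2 − 34.73 = 42.47 kip.

R_D = 42.47 kip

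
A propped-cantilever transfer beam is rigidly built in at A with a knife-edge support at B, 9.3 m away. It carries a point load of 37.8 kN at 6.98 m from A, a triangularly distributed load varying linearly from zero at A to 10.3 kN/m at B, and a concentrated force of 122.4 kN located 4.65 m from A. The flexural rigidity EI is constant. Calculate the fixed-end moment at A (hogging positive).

M_A = 306.5 kN·m

Remove the prop at B; the released (primary) structure is a cantilever built in at A.
Deflection at B on the released cantilever, summing each load's contribution:
  point load 37.8 at a = 6.98: Pa²(3L − a)/(6EI) = 6421/EI
  triangular load, peak 10.3 at the free end: 11w₀L⁴/(120EI) = 7063/EI
  point load 122.4 at a = 4.65: Pa²(3L − a)/(6EI) = 10256/EI
  δ_0 = 23740/EI
Flexibility coefficient — unit upward force at B: δ_{BB} = L³/(3EI) = 268.1/EI.
The prop prevents deflection at B: R_B = δ_0/δ_{BB} = 23740/268.1 = 88.54 kN.
Moment equilibrium about A: M_A = Σ(load moments about A) − R_B·L = 1130 − 88.54×9.3 = 306.5 kN·m.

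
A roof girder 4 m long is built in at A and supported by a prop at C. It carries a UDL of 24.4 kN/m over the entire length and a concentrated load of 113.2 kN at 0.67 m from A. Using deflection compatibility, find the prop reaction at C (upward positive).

R_C = 41.1 kN

Take the reaction at C as the redundant and release it; the primary structure is a cantilever fixed at A.
Deflection at C on the released cantilever, summing each load's contribution:
  UDL 24.4: wL⁴/(8EI) = 780.8/EI
  point load 113.2 at a = 0.67: Pa²(3L − a)/(6EI) = 95.96/EI
  δ_0 = 876.8/EI
Tip deflection under a unit load at C: L³/(3EI) = 21.33/EI.
The prop prevents deflection at C: R_C = δ_0/δ_{CC} = 876.8/21.33 = 41.1 kN.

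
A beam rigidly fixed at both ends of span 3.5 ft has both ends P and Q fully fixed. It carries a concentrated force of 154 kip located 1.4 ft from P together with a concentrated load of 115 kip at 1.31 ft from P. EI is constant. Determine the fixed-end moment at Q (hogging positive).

Take the two fixed-end moments M_P, M_Q as redundants; the released structure is the simple span PQ.
End rotations of the released simple span under the applied load (×1/EI):
  at P: point load 154 at a = 1.4: Pab(L + b)/(6LEI) = 120.7/EI
  at Q: point load 154 at a = 1.4: Pab(L + a)/(6LEI) = 105.6/EI
  at P: point load 115 at a = 1.31: Pab(L + b)/(6LEI) = 89.39/EI
  at Q: point load 115 at a = 1.31: Pab(L + a)/(6LEI) = 75.57/EI
  θ_P0 = 210.1/EI,  θ_Q0 = 181.2/EI
Flexibility coefficients: a unit moment at one end gives L/(3EI) there and L/(6EI) at the far end, so f₁₁ = f₂₂ = 1.167/EI and f₁₂ = f₂₁ = 0.5833/EI.
Compatibility — zero rotation at each built-in end:
  1.167 M_P + 0.5833 M_Q = 210.1
  0.5833 M_P + 1.167 M_Q = 181.2
Solving the pair gives M_P = 136.6 kip·ft and M_Q = 87.03 kip·ft (hogging).

M_Q = 87.03 kip·ft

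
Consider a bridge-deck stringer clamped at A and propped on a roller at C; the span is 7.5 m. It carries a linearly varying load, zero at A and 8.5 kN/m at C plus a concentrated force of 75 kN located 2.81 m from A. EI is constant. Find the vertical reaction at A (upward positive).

Choose R_C as the redundant. The primary structure is the cantilever fixed at A.
Downward deflection at the released point C due to the loads:
  triangular load, peak 8.5 at the free end: 11w₀L⁴/(120EI) = 2465/EI
  point load 75 at a = 2.81: Pa²(3L − a)/(6EI) = 1943/EI
  δ_0 = 4409/EI
Flexibility coefficient — unit upward force at C: δ_{CC} = L³/(3EI) = 140.6/EI.
The prop prevents deflection at C: R_C = δ_0/δ_{CC} = 4409/140.6 = 31.35 kN.
Vertical equilibrium: R_A = ΣP − R_C = 106.9 − 31.35 = 75.52 kN.

R_A = 75.52 kN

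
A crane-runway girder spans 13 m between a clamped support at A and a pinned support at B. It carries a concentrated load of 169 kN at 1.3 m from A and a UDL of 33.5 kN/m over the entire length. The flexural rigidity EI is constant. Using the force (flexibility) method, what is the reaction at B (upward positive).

Release the roller at B. Primary structure: cantilever fixed at A.
Downward deflection at the released point B due to the loads:
  point load 169 at a = 1.3: Pa²(3L − a)/(6EI) = 1795/EI
  UDL 33.5: wL⁴/(8EI) = 119599/EI
  δ_0 = 121394/EI
Tip deflection under a unit load at B: L³/(3EI) = 732.3/EI.
The prop prevents deflection at B: R_B = δ_0/δ_{BB} = 121394/732.3 = 165.8 kN.

R_B = 165.8 kN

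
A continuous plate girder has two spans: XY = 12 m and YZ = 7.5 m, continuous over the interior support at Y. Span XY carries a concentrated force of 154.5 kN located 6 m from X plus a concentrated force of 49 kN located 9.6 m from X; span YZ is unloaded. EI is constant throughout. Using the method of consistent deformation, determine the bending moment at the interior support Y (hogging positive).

M_Y = 266 kN·m

Insert a hinge at Y; M_Y is the redundant, and each span becomes simply supported.
Discontinuity in slope at Y on the released structure — sum the simple-span end rotations:
  span XY: point load 154.5 at a = 6: Pab(L + a)/(6LEI) = 1390/EI
  span XY: point load 49 at a = 9.6: Pab(L + a)/(6LEI) = 338.7/EI
  relative rotation θ_0 = (1729 + 0)/EI = 1729/EI
A unit hogging moment at Y produces rotation L₁/(3EI) + L₂/(3EI) = 6.5/EI.
Slope continuity at Y: θ_0 = M_Y·6.5/EI, so M_Y = 1729/6.5 = 266 kN·m (hogging).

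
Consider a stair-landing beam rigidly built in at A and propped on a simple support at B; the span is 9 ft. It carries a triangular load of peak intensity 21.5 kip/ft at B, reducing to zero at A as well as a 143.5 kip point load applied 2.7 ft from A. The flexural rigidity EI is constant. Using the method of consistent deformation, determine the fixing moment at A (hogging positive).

Take the reaction at B as the redundant and release it; the primary structure is a cantilever fixed at A.
Primary-structure tip deflection at B by superposition:
  triangular load, peak 21.5 at the free end: 11w₀L⁴/(120EI) = 12931/EI
  point load 143.5 at a = 2.7: Pa²(3L − a)/(6EI) = 4237/EI
  δ_0 = 17167/EI
Tip deflection under a unit load at B: L³/(3EI) = 243/EI.
The prop prevents deflection at B: R_B = δ_0/δ_{BB} = 17167/243 = 70.65 kip.
Moment equilibrium about A: M_A = Σ(load moments about A) − R_B·L = 968 − 70.65×9 = 332.1 kip·ft.

M_A = 332.1 kip·ft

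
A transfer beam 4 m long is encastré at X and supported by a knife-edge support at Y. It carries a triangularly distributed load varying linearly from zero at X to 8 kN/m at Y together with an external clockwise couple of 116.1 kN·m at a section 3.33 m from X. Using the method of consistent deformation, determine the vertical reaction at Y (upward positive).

Choose R_Y as the redundant. The primary structure is the cantilever fixed at X.
Primary-structure tip deflection at Y by superposition:
  triangular load, peak 8 at the free end: 11w₀L⁴/(120EI) = 187.7/EI
  clockwise couple 116.1 at a = 3.33: M₀a(2L − a)/(2EI) = 902.7/EI
  δ_0 = 1090/EI
Tip deflection under a unit load at Y: L³/(3EI) = 21.33/EI.
Compatibility at Y: δ_0 − R_Y·δ_{YY} = 0, so R_Y = 1090/21.33 = 51.12 kN.

R_Y = 51.12 kN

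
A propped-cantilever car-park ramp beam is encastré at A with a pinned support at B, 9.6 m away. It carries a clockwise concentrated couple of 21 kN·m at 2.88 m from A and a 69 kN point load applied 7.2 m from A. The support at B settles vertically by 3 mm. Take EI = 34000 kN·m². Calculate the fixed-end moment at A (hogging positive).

Release the roller at B. Primary structure: cantilever fixed at A.
Free-end deflection of the primary structure under the applied loading (downward +):
  clockwise couple 21 at a = 2.88: M₀a(2L − a)/(2EI) = 493.5/EI
  point load 69 at a = 7.2: Pa²(3L − a)/(6EI) = 12877/EI
  δ_0 = 13371/EI
Flexibility coefficient — unit upward force at B: δ_{BB} = L³/(3EI) = 294.9/EI.
With EI = 34000 kN·m²: δ_0 = 0.39325 m and δ_{BB} = 0.008674 m/kN.
Compatibility — the beam at B must follow the support down by 0.003 m: δ_0 − R_B·δ_{BB} = 0.003, so R_B = (0.39325 − 0.003)/0.008674 = 44.99 kN.
Moment equilibrium about A: M_A = Σ(load moments about A) − R_B·L = 517.8 − 44.99×9.6 = 85.88 kN·m.

M_A = 85.88 kN·m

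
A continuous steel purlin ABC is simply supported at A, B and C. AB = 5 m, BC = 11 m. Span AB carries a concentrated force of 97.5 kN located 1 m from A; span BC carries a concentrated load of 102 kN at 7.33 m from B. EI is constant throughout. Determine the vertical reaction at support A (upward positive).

R_A = 52.2 kN

Release continuity at B by inserting a hinge; the redundant is the internal moment M_B. The primary structure is two simply-supported spans AB and BC.
Discontinuity in slope at B on the released structure — sum the simple-span end rotations:
  span AB: point load 97.5 at a = 1: Pab(L + a)/(6LEI) = 78/EI
  span BC: point load 102 at a = 7.33: Pab(L + b)/(6LEI) = 609.9/EI
  relative rotation θ_0 = (78 + 609.9)/EI = 687.9/EI
A unit hogging moment at B produces rotation L₁/(3EI) + L₂/(3EI) = 5.333/EI.
Compatibility: M_B·(L₁+L₂)/(3EI) = θ_0, giving M_B = 129 kN·m (hogging).
Span AB, ΣM about A with M_B applied at B: R_B^{AB}·5 = 97.5 + 129, so R_B^{AB} = 45.3 kN and R_A = 97.5 − 45.3 = 52.2 kN.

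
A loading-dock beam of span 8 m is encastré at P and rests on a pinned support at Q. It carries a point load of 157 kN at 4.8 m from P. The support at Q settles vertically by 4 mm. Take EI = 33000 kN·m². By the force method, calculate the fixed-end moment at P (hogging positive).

Take the reaction at Q as the redundant and release it; the primary structure is a cantilever fixed at P.
Downward deflection at the released point Q due to the loads:
  point load 157 at a = 4.8: Pa²(3L − a)/(6EI) = 11575/EI
Tip deflection under a unit load at Q: L³/(3EI) = 170.7/EI.
With EI = 33000 kN·m²: δ_0 = 0.35077 m and δ_{QQ} = 0.005172 m/kN.
Compatibility — the beam at Q must follow the support down by 0.004 m: δ_0 − R_Q·δ_{QQ} = 0.004, so R_Q = (0.35077 − 0.004)/0.005172 = 67.05 kN.
Moment equilibrium about P: M_P = Σ(load moments about P) − R_Q·L = 753.6 − 67.05×8 = 217.2 kN·m.

M_P = 217.2 kN·m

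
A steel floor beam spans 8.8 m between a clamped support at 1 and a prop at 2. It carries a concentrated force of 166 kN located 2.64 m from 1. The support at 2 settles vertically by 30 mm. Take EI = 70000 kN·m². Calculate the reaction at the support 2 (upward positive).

R_2 = 10.92 kN

Choose R_2 as the redundant. The primary structure is the cantilever fixed at 1.
Deflection at 2 on the released cantilever, summing each load's contribution:
  point load 166 at a = 2.64: Pa²(3L − a)/(6EI) = 4582/EI
Tip deflection under a unit load at 2: L³/(3EI) = 227.2/EI.
With EI = 70000 kN·m²: δ_0 = 0.065451 m and δ_{22} = 0.003245 m/kN.
Compatibility — the beam at 2 must follow the support down by 0.03 m: δ_0 − R_2·δ_{22} = 0.03, so R_2 = (0.065451 − 0.03)/0.003245 = 10.92 kN.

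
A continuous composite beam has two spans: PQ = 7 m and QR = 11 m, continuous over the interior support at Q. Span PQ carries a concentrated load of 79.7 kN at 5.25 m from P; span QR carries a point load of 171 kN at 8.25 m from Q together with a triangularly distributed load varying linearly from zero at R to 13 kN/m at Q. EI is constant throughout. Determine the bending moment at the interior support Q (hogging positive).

Release continuity at Q by inserting a hinge; the redundant is the internal moment M_Q. The primary structure is two simply-supported spans PQ and QR.
Rotations at Q on the released spans (each span's end-slope, ×1/EI):
  span PQ: point load 79.7 at a = 5.25: Pab(L + a)/(6LEI) = 213.6/EI
  span QR: point load 171 at a = 8.25: Pab(L + b)/(6LEI) = 808.2/EI
  span QR: triangular load, peak 13: w₀L³/(45EI) = 384.5/EI
  relative rotation θ_0 = (213.6 + 1193)/EI = 1406/EI
A unit hogging moment at Q produces rotation L₁/(3EI) + L₂/(3EI) = 6/EI.
Compatibility: M_Q·(L₁+L₂)/(3EI) = θ_0, giving M_Q = 234.4 kN·m (hogging).

M_Q = 234.4 kN·m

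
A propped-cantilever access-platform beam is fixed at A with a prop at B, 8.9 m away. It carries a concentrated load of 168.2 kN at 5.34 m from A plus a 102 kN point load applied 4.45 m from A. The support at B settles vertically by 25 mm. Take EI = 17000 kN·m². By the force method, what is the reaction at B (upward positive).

Release the roller at B. Primary structure: cantilever fixed at A.
Free-end deflection of the primary structure under the applied loading (downward +):
  point load 168.2 at a = 5.34: Pa²(3L − a)/(6EI) = 17075/EI
  point load 102 at a = 4.45: Pa²(3L − a)/(6EI) = 7490/EI
  δ_0 = 24565/EI
Flexibility coefficient — unit upward force at B: δ_{BB} = L³/(3EI) = 235/EI.
With EI = 17000 kN·m²: δ_0 = 1.445 m and δ_{BB} = 0.013823 m/kN.
Compatibility — the beam at B must follow the support down by 0.025 m: δ_0 − R_B·δ_{BB} = 0.025, so R_B = (1.445 − 0.025)/0.013823 = 102.7 kN.

R_B = 102.7 kN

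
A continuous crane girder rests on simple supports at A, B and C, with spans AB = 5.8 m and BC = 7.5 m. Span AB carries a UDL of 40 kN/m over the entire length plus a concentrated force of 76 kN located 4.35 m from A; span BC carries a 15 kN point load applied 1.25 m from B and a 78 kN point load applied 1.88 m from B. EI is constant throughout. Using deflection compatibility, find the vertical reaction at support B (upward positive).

R_B = 295.1 kN

Take M_B as the redundant. Released structure: two simple spans AB and BC with a hinge at B.
End slopes at the hinge B, treating each span as simply supported:
  span AB: UDL 40: wL³/(24EI) = 325.2/EI
  span AB: point load 76 at a = 4.35: Pab(L + a)/(6LEI) = 139.8/EI
  span BC: point load 15 at a = 1.25: Pab(L + b)/(6LEI) = 35.81/EI
  span BC: point load 78 at a = 1.88: Pab(L + b)/(6LEI) = 240.3/EI
  relative rotation θ_0 = (465 + 276.1)/EI = 741.1/EI
A unit hogging moment at B produces rotation L₁/(3EI) + L₂/(3EI) = 4.433/EI.
Compatibility: M_B·(L₁+L₂)/(3EI) = θ_0, giving M_B = 167.2 kN·m (hogging).
Span AB, ΣM about A with M_B applied at B: R_B^{AB}·5.8 = 1003 + 167.2, so R_B^{AB} = 201.8 kN and R_A = 308 − 201.8 = 106.2 kN.
Span BC, ΣM about C: R_B^{BC}·7.5 = 532.1 + 167.2, so R_B^{BC} = 93.24 kN and R_C = 93 − 93.24 = -0.2363 kN.
R_B = 201.8 + 93.24 = 295.1 kN.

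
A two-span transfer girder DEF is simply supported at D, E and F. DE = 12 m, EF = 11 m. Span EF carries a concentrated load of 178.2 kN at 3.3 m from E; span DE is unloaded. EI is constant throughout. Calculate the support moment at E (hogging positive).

Take M_E as the redundant. Released structure: two simple spans DE and EF with a hinge at E.
Discontinuity in slope at E on the released structure — sum the simple-span end rotations:
  span EF: point load 178.2 at a = 3.3: Pab(L + b)/(6LEI) = 1283/EI
  relative rotation θ_0 = (0 + 1283)/EI = 1283/EI
A unit hogging moment at E produces rotation L₁/(3EI) + L₂/(3EI) = 7.667/EI.
Slope continuity at E: θ_0 = M_E·7.667/EI, so M_E = 1283/7.667 = 167.3 kN·m (hogging).

M_E = 167.3 kN·m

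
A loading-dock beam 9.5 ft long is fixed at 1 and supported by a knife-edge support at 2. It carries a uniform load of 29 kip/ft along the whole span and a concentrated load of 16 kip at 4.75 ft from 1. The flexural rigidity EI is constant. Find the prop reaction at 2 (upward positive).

Choose R_2 as the redundant. The primary structure is the cantilever fixed at 1.
Free-end deflection of the primary structure under the applied loading (downward +):
  UDL 29: wL⁴/(8EI) = 29526/EI
  point load 16 at a = 4.75: Pa²(3L − a)/(6EI) = 1429/EI
  δ_0 = 30955/EI
Tip deflection under a unit load at 2: L³/(3EI) = 285.8/EI.
The prop prevents deflection at 2: R_2 = δ_0/δ_{22} = 30955/285.8 = 108.3 kip.

R_2 = 108.3 kip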